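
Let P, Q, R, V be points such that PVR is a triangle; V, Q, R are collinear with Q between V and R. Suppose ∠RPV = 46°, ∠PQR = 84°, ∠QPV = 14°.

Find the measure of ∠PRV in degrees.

1. ∠PQV = 96°  [linear pair at Q on VR]
2. ∠PVQ = 70°  [△PVQ]
3. ∠PVR = 70°  [Q on ray VR]
4. ∠PRV = 64°  [△PVR]

∠PRV = 64°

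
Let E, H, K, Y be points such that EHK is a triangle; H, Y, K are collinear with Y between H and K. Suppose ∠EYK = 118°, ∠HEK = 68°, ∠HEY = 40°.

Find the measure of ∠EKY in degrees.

1. ∠EYH = 62°  [linear pair at Y on HK]
2. ∠EHY = 78°  [△EHY]
3. ∠EHK = 78°  [Y on ray HK]
4. ∠EKH = 34°  [△EHK]
5. ∠EKY = 34°  [Y on ray KH]

∠EKY = 34°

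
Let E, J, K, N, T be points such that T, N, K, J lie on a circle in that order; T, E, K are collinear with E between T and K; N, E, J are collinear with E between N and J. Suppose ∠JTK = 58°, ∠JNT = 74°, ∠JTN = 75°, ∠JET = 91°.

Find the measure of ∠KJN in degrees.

1. ∠JNK = 58°  [same arc KJ]
2. ∠JKN = 105°  [cyclic TNKJ, opposite ∠T+∠K]
3. ∠KJN = 17°  [△NKJ]

∠KJN = 17°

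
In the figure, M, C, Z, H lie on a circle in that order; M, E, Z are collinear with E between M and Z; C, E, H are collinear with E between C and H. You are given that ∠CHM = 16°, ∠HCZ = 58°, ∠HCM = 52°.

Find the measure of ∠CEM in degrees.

∠CEM = 74°

1. ∠CZM = 16°  [same arc MC]
2. ∠CEZ = 106°  [△CEZ]
3. ∠CEM = 74°  [linear pair at E on MZ]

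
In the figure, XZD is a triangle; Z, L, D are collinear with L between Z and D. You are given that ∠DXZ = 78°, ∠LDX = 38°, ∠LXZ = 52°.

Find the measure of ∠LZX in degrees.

1. ∠XDZ = 38°  [L on ray DZ]
2. ∠DZX = 64°  [△XZD]
3. ∠LZX = 64°  [L on ray ZD]

∠LZX = 64°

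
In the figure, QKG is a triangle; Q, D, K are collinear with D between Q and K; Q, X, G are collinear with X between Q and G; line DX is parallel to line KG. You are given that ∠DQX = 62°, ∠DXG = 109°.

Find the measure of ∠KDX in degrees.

∠KDX = 133°

1. ∠DXQ = 71°  [linear pair at X on QG]
2. ∠QDX = 47°  [△QDX]
3. ∠KDX = 133°  [linear pair at D on QK]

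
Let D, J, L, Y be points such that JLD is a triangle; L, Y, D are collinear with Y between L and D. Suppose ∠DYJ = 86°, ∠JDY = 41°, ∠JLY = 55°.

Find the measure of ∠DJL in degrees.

∠DJL = 84°

1. ∠JDL = 41°  [Y on ray DL]
2. ∠DLJ = 55°  [Y on ray LD]
3. ∠DJL = 84°  [△JLD]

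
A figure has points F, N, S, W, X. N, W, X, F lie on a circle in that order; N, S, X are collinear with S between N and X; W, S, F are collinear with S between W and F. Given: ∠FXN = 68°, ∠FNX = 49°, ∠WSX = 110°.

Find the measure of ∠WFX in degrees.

∠WFX = 42°

1. ∠FWN = 68°  [same arc NF]
2. ∠NSW = 70°  [linear pair at S on NX]
3. ∠WNX = 42°  [△NSW]
4. ∠WFX = 42°  [same arc WX]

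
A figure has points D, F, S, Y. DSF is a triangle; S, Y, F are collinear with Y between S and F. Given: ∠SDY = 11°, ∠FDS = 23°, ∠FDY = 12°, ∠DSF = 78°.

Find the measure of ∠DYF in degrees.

∠DYF = 89°

1. ∠DFS = 79°  [△DSF]
2. ∠DFY = 79°  [Y on ray FS]
3. ∠DYF = 89°  [△DYF]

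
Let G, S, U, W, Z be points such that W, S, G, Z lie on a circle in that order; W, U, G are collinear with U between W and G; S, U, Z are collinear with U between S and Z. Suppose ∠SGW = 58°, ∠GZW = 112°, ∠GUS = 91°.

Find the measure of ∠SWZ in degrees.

∠SWZ = 85°

1. ∠SZW = 58°  [same arc WS]
2. ∠GSW = 68°  [cyclic WSGZ, opposite ∠S+∠Z]
3. ∠SUW = 89°  [linear pair at U on WG]
4. ∠GWS = 54°  [△WSG]
5. ∠WSZ = 37°  [△WUS]
6. ∠SWZ = 85°  [△WSZ]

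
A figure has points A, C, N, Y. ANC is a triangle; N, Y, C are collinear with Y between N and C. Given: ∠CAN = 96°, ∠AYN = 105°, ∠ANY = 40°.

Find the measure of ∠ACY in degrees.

1. ∠ANC = 40°  [Y on ray NC]
2. ∠ACN = 44°  [△ANC]
3. ∠ACY = 44°  [Y on ray CN]

∠ACY = 44°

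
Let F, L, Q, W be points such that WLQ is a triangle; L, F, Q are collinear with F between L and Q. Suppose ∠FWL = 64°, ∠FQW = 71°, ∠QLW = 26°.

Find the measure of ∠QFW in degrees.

∠QFW = 90°

1. ∠FLW = 26°  [F on ray LQ]
2. ∠LFW = 90°  [△WLF]
3. ∠QFW = 90°  [linear pair at F on LQ]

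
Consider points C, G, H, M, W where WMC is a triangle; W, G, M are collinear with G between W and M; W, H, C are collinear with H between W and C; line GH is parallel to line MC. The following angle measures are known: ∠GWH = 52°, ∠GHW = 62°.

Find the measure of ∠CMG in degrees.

1. ∠HGW = 66°  [△WGH]
2. ∠HGM = 114°  [linear pair at G on WM]
3. ∠CMG = 66°  [GH∥MC, co-interior at M–G]

∠CMG = 66°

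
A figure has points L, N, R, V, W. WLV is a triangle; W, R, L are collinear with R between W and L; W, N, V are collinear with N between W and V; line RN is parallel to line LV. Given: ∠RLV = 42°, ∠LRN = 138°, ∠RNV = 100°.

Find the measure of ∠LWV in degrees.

∠LWV = 58°

1. ∠NRW = 42°  [linear pair at R on WL]
2. ∠RNW = 80°  [linear pair at N on WV]
3. ∠NWR = 58°  [△WRN]
4. ∠LWV = 58°  [R on WL, N on WV]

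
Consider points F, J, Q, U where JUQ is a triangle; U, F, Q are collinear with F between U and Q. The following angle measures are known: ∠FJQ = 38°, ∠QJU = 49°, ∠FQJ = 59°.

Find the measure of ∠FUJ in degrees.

1. ∠JQU = 59°  [F on ray QU]
2. ∠JUQ = 72°  [△JUQ]
3. ∠FUJ = 72°  [F on ray UQ]

∠FUJ = 72°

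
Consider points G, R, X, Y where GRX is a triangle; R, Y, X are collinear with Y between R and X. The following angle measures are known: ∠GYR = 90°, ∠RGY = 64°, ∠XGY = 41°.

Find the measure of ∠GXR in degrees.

∠GXR = 49°

1. ∠GYX = 90°  [linear pair at Y on RX]
2. ∠GXY = 49°  [△GYX]
3. ∠GXR = 49°  [Y on ray XR]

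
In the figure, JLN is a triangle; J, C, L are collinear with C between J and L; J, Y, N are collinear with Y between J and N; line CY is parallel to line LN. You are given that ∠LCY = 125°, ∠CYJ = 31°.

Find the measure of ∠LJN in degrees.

1. ∠JCY = 55°  [linear pair at C on JL]
2. ∠CJY = 94°  [△JCY]
3. ∠LJN = 94°  [C on JL, Y on JN]

∠LJN = 94°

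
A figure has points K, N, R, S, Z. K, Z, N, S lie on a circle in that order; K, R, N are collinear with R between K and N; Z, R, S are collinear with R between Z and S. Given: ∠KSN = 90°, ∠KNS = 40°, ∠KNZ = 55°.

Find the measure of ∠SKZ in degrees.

1. ∠KZS = 40°  [same arc KS]
2. ∠KSZ = 55°  [same arc KZ]
3. ∠SKZ = 85°  [△KZS]

∠SKZ = 85°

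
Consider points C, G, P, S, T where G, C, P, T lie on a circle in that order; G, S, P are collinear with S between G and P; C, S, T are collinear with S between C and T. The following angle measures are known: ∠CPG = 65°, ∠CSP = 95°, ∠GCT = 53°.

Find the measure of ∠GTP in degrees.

1. ∠CTG = 65°  [same arc GC]
2. ∠GST = 95°  [vertical angles at S]
3. ∠GPT = 53°  [same arc GT]
4. ∠PGT = 20°  [△GST]
5. ∠GTP = 107°  [△GPT]

∠GTP = 107°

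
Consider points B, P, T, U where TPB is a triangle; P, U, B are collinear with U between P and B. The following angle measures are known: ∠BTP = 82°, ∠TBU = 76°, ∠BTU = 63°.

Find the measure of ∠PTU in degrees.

∠PTU = 19°

1. ∠BUT = 41°  [△TUB]
2. ∠PBT = 76°  [U on ray BP]
3. ∠PUT = 139°  [linear pair at U on PB]
4. ∠BPT = 22°  [△TPB]
5. ∠TPU = 22°  [U on ray PB]
6. ∠PTU = 19°  [△TPU]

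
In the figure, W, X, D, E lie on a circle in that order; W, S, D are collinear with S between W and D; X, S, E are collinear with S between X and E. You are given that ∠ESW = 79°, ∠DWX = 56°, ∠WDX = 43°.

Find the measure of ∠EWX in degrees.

1. ∠DSX = 79°  [vertical angles at S]
2. ∠DEX = 56°  [same arc XD]
3. ∠DXE = 58°  [△XSD]
4. ∠EDX = 66°  [△XDE]
5. ∠EWX = 114°  [cyclic WXDE, opposite ∠W+∠D]

∠EWX = 114°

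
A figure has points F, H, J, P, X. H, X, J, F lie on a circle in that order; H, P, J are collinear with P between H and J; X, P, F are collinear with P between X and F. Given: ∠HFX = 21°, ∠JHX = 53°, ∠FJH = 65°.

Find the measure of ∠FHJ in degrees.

∠FHJ = 41°

1. ∠HJX = 21°  [same arc HX]
2. ∠HXJ = 106°  [△HXJ]
3. ∠HFJ = 74°  [cyclic HXJF, opposite ∠X+∠F]
4. ∠FHJ = 41°  [△HJF]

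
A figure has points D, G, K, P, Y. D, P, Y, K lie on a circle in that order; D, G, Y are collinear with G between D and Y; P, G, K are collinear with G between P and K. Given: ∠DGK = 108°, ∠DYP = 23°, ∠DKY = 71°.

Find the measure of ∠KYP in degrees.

1. ∠PGY = 108°  [vertical angles at G]
2. ∠KPY = 49°  [△PGY]
3. ∠DPY = 109°  [cyclic DPYK, opposite ∠P+∠K]
4. ∠PDY = 48°  [△DPY]
5. ∠PKY = 48°  [same arc PY]
6. ∠KYP = 83°  [△PYK]

∠KYP = 83°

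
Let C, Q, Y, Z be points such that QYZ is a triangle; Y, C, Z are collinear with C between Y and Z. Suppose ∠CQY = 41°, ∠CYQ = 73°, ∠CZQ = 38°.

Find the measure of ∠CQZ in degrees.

∠CQZ = 28°

1. ∠QCY = 66°  [△QYC]
2. ∠QCZ = 114°  [linear pair at C on YZ]
3. ∠CQZ = 28°  [△QCZ]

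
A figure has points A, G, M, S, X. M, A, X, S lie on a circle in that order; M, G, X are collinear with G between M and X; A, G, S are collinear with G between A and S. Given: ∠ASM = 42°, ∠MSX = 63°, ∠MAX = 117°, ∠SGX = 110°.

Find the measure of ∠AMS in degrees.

1. ∠AXM = 42°  [same arc MA]
2. ∠AMX = 21°  [△MAX]
3. ∠AGM = 110°  [vertical angles at G]
4. ∠MAS = 49°  [△MGA]
5. ∠AMS = 89°  [△MAS]

∠AMS = 89°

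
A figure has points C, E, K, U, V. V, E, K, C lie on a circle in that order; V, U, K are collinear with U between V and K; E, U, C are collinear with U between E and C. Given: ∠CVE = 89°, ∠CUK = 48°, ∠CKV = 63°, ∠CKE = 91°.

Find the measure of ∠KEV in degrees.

1. ∠EUV = 48°  [vertical angles at U]
2. ∠ECK = 69°  [△KUC]
3. ∠CEV = 63°  [same arc VC]
4. ∠CEK = 20°  [△EKC]
5. ∠EUK = 132°  [linear pair at U on VK]
6. ∠EVK = 69°  [△VUE]
7. ∠EKV = 28°  [△EUK]
8. ∠KEV = 83°  [△VEK]

∠KEV = 83°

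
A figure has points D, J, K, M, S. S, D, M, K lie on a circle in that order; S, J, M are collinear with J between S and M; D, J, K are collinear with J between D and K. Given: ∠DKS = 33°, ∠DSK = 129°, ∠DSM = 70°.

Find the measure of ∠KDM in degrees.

∠KDM = 59°

1. ∠DMK = 51°  [cyclic SDMK, opposite ∠S+∠M]
2. ∠DKM = 70°  [same arc DM]
3. ∠KDM = 59°  [△DMK]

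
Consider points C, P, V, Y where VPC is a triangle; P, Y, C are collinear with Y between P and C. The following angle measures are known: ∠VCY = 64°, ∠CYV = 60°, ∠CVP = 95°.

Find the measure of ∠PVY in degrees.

1. ∠PCV = 64°  [Y on ray CP]
2. ∠PYV = 120°  [linear pair at Y on PC]
3. ∠CPV = 21°  [△VPC]
4. ∠VPY = 21°  [Y on ray PC]
5. ∠PVY = 39°  [△VPY]

∠PVY = 39°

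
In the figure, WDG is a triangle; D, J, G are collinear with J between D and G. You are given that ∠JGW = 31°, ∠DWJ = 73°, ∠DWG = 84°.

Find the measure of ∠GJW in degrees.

1. ∠DGW = 31°  [J on ray GD]
2. ∠GDW = 65°  [△WDG]
3. ∠JDW = 65°  [J on ray DG]
4. ∠DJW = 42°  [△WDJ]
5. ∠GJW = 138°  [linear pair at J on DG]

∠GJW = 138°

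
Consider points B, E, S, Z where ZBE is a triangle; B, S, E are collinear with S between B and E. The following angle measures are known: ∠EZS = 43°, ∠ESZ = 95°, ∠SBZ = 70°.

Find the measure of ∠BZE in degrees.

∠BZE = 68°

1. ∠SEZ = 42°  [△ZSE]
2. ∠EBZ = 70°  [S on ray BE]
3. ∠BEZ = 42°  [S on ray EB]
4. ∠BZE = 68°  [△ZBE]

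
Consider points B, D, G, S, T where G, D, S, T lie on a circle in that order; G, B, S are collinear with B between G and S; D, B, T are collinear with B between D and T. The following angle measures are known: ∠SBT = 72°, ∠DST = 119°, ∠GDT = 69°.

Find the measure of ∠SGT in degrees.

1. ∠GBT = 108°  [linear pair at B on GS]
2. ∠DGT = 61°  [cyclic GDST, opposite ∠G+∠S]
3. ∠DTG = 50°  [△GDT]
4. ∠SGT = 22°  [△GBT]

∠SGT = 22°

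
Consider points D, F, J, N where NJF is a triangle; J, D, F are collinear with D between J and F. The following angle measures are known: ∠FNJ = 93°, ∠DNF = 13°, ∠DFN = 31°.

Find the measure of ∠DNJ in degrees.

∠DNJ = 80°

1. ∠FDN = 136°  [△NDF]
2. ∠JFN = 31°  [D on ray FJ]
3. ∠JDN = 44°  [linear pair at D on JF]
4. ∠FJN = 56°  [△NJF]
5. ∠DJN = 56°  [D on ray JF]
6. ∠DNJ = 80°  [△NJD]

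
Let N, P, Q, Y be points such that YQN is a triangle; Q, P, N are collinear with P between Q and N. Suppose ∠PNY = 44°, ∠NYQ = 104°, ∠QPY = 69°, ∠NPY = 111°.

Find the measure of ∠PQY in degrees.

1. ∠QNY = 44°  [P on ray NQ]
2. ∠NQY = 32°  [△YQN]
3. ∠PQY = 32°  [P on ray QN]

∠PQY = 32°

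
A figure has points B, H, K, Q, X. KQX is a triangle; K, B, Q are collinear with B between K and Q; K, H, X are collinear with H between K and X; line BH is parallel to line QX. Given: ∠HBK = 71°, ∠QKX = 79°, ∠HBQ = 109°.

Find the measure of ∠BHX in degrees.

∠BHX = 150°

1. ∠KQX = 71°  [BH∥QX, corresponding at B]
2. ∠KXQ = 30°  [△KQX]
3. ∠BHK = 30°  [BH∥QX, corresponding at H]
4. ∠BHX = 150°  [linear pair at H on KX]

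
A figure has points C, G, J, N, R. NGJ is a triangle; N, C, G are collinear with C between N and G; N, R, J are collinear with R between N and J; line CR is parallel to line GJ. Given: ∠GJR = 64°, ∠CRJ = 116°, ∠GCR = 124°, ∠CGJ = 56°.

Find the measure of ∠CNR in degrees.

∠CNR = 60°

1. ∠CRN = 64°  [linear pair at R on NJ]
2. ∠NCR = 56°  [linear pair at C on NG]
3. ∠CNR = 60°  [△NCR]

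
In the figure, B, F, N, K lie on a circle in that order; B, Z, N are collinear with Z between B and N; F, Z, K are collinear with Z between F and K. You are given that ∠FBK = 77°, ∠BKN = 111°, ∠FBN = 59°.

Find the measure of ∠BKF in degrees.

∠BKF = 52°

1. ∠BFN = 69°  [cyclic BFNK, opposite ∠F+∠K]
2. ∠BNF = 52°  [△BFN]
3. ∠BKF = 52°  [same arc BF]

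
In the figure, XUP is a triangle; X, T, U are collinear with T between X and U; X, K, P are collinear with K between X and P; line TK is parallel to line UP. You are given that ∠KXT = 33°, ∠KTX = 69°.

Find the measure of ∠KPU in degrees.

1. ∠TKX = 78°  [△XTK]
2. ∠PKT = 102°  [linear pair at K on XP]
3. ∠KPU = 78°  [TK∥UP, co-interior at P–K]

∠KPU = 78°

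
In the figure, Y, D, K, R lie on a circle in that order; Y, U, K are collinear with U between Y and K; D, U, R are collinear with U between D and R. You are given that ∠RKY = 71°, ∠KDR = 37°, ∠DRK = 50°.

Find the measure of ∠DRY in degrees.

1. ∠KUR = 59°  [△KUR]
2. ∠KYR = 37°  [same arc KR]
3. ∠RUY = 121°  [linear pair at U on YK]
4. ∠DRY = 22°  [△YUR]

∠DRY = 22°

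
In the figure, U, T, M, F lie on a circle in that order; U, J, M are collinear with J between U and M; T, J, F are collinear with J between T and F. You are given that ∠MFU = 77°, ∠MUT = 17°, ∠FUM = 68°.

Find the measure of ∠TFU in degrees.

∠TFU = 60°

1. ∠MTU = 103°  [cyclic UTMF, opposite ∠T+∠F]
2. ∠TMU = 60°  [△UTM]
3. ∠TFU = 60°  [same arc UT]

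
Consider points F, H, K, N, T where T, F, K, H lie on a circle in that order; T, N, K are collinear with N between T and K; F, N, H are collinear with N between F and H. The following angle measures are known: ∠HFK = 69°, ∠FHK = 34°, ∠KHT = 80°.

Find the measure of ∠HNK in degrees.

1. ∠HTK = 69°  [same arc KH]
2. ∠HKT = 31°  [△TKH]
3. ∠HNK = 115°  [△KNH]

∠HNK = 115°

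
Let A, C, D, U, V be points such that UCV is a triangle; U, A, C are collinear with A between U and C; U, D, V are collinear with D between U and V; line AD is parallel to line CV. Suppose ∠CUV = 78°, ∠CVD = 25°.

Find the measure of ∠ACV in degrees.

1. ∠CVU = 25°  [D on ray VU]
2. ∠UCV = 77°  [△UCV]
3. ∠ACV = 77°  [A on ray CU]

∠ACV = 77°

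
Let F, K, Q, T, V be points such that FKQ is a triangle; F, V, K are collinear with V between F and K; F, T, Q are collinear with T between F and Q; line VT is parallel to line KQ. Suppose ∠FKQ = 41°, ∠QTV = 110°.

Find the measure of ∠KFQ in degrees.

1. ∠FVT = 41°  [VT∥KQ, corresponding at V]
2. ∠FTV = 70°  [linear pair at T on FQ]
3. ∠TFV = 69°  [△FVT]
4. ∠KFQ = 69°  [V on FK, T on FQ]

∠KFQ = 69°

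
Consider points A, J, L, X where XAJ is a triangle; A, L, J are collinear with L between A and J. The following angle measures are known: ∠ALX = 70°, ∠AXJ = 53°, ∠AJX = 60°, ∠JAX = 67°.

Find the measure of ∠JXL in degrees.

1. ∠JLX = 110°  [linear pair at L on AJ]
2. ∠LJX = 60°  [L on ray JA]
3. ∠JXL = 10°  [△XLJ]

∠JXL = 10°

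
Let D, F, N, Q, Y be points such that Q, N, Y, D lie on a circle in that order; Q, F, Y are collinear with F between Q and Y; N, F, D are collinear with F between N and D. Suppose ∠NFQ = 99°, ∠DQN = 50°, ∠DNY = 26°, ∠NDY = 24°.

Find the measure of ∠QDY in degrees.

∠QDY = 97°

1. ∠DFY = 99°  [vertical angles at F]
2. ∠DQY = 26°  [same arc YD]
3. ∠DYQ = 57°  [△YFD]
4. ∠QDY = 97°  [△QYD]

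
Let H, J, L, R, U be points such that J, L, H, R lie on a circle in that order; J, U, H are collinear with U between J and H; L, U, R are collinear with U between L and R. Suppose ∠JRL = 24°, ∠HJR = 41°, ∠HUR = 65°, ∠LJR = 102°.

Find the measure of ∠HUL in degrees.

∠HUL = 115°

1. ∠JHL = 24°  [same arc JL]
2. ∠HLR = 41°  [same arc HR]
3. ∠HUL = 115°  [△LUH]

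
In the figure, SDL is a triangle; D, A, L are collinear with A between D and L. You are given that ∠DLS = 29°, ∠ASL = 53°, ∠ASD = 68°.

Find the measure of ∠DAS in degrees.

1. ∠ALS = 29°  [A on ray LD]
2. ∠LAS = 98°  [△SAL]
3. ∠DAS = 82°  [linear pair at A on DL]

∠DAS = 82°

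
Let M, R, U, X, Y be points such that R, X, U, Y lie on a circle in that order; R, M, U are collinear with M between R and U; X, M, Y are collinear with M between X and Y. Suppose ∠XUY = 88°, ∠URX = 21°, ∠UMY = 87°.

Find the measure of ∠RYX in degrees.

∠RYX = 16°

1. ∠XRY = 92°  [cyclic RXUY, opposite ∠R+∠U]
2. ∠RMX = 87°  [vertical angles at M]
3. ∠RXY = 72°  [△RMX]
4. ∠RYX = 16°  [△RXY]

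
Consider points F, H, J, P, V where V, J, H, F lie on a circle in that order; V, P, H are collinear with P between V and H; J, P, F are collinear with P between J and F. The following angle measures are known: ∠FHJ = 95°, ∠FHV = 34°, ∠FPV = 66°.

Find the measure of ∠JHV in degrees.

∠JHV = 61°

1. ∠FVJ = 85°  [cyclic VJHF, opposite ∠V+∠H]
2. ∠FJV = 34°  [same arc VF]
3. ∠JFV = 61°  [△VJF]
4. ∠JHV = 61°  [same arc VJ]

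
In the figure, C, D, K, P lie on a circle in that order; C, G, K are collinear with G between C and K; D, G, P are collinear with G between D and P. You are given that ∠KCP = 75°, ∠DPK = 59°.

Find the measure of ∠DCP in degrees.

1. ∠KDP = 75°  [same arc KP]
2. ∠DKP = 46°  [△DKP]
3. ∠DCP = 134°  [cyclic CDKP, opposite ∠C+∠K]

∠DCP = 134°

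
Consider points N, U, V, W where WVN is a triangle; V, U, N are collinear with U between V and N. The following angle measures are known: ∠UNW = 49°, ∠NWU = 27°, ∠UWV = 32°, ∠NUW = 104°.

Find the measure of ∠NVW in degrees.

1. ∠VUW = 76°  [linear pair at U on VN]
2. ∠UVW = 72°  [△WVU]
3. ∠NVW = 72°  [U on ray VN]

∠NVW = 72°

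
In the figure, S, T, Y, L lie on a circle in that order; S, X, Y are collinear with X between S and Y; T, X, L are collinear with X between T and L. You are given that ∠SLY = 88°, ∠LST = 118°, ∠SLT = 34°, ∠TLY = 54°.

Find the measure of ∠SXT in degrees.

∠SXT = 98°

1. ∠LTS = 28°  [△STL]
2. ∠TSY = 54°  [same arc TY]
3. ∠SXT = 98°  [△SXT]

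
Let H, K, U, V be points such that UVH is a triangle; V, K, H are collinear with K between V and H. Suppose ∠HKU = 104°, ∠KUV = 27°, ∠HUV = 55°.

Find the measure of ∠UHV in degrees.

1. ∠UKV = 76°  [linear pair at K on VH]
2. ∠KVU = 77°  [△UVK]
3. ∠HVU = 77°  [K on ray VH]
4. ∠UHV = 48°  [△UVH]

∠UHV = 48°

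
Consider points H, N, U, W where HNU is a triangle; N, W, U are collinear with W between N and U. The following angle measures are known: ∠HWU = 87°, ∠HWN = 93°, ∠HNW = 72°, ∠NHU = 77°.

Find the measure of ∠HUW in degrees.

1. ∠HNU = 72°  [W on ray NU]
2. ∠HUN = 31°  [△HNU]
3. ∠HUW = 31°  [W on ray UN]

∠HUW = 31°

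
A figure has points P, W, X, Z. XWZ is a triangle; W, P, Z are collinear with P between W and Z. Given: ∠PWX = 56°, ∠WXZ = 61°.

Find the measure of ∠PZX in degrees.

∠PZX = 63°

1. ∠XWZ = 56°  [P on ray WZ]
2. ∠WZX = 63°  [△XWZ]
3. ∠PZX = 63°  [P on ray ZW]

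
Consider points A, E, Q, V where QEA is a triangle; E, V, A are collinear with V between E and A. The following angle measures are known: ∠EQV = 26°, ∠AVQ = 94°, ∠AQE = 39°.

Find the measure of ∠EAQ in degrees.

1. ∠EVQ = 86°  [linear pair at V on EA]
2. ∠QEV = 68°  [△QEV]
3. ∠AEQ = 68°  [V on ray EA]
4. ∠EAQ = 73°  [△QEA]

∠EAQ = 73°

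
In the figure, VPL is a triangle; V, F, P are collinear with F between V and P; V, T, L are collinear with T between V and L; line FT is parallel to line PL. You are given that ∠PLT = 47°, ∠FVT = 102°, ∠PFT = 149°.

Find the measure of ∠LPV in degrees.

1. ∠PLV = 47°  [T on ray LV]
2. ∠LVP = 102°  [F on VP, T on VL]
3. ∠LPV = 31°  [△VPL]

∠LPV = 31°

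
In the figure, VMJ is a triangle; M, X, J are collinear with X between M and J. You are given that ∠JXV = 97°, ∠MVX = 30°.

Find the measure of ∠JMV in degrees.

1. ∠MXV = 83°  [linear pair at X on MJ]
2. ∠VMX = 67°  [△VMX]
3. ∠JMV = 67°  [X on ray MJ]

∠JMV = 67°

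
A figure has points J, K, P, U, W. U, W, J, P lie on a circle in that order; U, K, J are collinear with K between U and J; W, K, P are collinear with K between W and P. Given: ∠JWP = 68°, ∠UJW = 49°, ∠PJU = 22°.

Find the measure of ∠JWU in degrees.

∠JWU = 90°

1. ∠JUP = 68°  [same arc JP]
2. ∠JPU = 90°  [△UJP]
3. ∠JWU = 90°  [cyclic UWJP, opposite ∠W+∠P]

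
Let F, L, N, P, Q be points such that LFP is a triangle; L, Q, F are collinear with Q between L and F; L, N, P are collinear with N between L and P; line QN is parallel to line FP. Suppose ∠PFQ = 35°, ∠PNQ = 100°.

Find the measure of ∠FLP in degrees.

∠FLP = 65°

1. ∠LFP = 35°  [Q on ray FL]
2. ∠LNQ = 80°  [linear pair at N on LP]
3. ∠LQN = 35°  [QN∥FP, corresponding at Q]
4. ∠NLQ = 65°  [△LQN]
5. ∠FLP = 65°  [Q on LF, N on LP]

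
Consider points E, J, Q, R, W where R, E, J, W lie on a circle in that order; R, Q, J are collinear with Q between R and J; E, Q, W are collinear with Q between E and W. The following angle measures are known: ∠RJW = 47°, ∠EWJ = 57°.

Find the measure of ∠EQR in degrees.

∠EQR = 76°

1. ∠REW = 47°  [same arc RW]
2. ∠ERJ = 57°  [same arc EJ]
3. ∠EQR = 76°  [△RQE]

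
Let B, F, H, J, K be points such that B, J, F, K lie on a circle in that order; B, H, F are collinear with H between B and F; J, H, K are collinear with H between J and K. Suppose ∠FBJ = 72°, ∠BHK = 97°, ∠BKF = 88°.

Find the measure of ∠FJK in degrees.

1. ∠FHJ = 97°  [vertical angles at H]
2. ∠BJF = 92°  [cyclic BJFK, opposite ∠J+∠K]
3. ∠BFJ = 16°  [△BJF]
4. ∠FJK = 67°  [△JHF]

∠FJK = 67°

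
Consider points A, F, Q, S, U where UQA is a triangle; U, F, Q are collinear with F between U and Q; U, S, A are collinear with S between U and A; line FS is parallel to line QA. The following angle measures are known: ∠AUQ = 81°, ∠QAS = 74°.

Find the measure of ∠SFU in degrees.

∠SFU = 25°

1. ∠QAU = 74°  [S on ray AU]
2. ∠AQU = 25°  [△UQA]
3. ∠SFU = 25°  [FS∥QA, corresponding at F]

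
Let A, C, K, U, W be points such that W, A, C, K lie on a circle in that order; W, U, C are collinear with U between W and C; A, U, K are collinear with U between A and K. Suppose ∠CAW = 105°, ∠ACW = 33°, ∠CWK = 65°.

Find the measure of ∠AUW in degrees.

∠AUW = 98°

1. ∠CAK = 65°  [same arc CK]
2. ∠AUC = 82°  [△AUC]
3. ∠AUW = 98°  [linear pair at U on WC]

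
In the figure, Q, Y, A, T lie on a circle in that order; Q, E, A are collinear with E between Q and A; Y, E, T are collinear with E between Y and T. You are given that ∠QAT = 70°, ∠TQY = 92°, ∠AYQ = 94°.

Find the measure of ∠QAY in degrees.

∠QAY = 18°

1. ∠QYT = 70°  [same arc QT]
2. ∠QTY = 18°  [△QYT]
3. ∠QAY = 18°  [same arc QY]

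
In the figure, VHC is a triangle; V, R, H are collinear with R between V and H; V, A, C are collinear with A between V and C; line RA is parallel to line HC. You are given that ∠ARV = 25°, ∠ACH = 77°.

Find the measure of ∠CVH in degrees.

1. ∠CHV = 25°  [RA∥HC, corresponding at R]
2. ∠HCV = 77°  [A on ray CV]
3. ∠CVH = 78°  [△VHC]

∠CVH = 78°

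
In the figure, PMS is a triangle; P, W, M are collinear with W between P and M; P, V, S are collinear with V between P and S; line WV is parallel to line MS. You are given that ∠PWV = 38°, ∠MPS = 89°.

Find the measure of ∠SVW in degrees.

∠SVW = 127°

1. ∠PMS = 38°  [WV∥MS, corresponding at W]
2. ∠MSP = 53°  [△PMS]
3. ∠PVW = 53°  [WV∥MS, corresponding at V]
4. ∠SVW = 127°  [linear pair at V on PS]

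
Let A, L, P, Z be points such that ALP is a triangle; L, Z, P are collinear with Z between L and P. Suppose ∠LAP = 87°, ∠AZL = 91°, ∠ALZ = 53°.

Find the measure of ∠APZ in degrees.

1. ∠ALP = 53°  [Z on ray LP]
2. ∠APL = 40°  [△ALP]
3. ∠APZ = 40°  [Z on ray PL]

∠APZ = 40°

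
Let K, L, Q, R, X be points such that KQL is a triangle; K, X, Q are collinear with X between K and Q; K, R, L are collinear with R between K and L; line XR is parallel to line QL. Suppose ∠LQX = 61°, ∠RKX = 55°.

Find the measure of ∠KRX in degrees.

∠KRX = 64°

1. ∠KQL = 61°  [X on ray QK]
2. ∠LKQ = 55°  [X on KQ, R on KL]
3. ∠KLQ = 64°  [△KQL]
4. ∠KRX = 64°  [XR∥QL, corresponding at R]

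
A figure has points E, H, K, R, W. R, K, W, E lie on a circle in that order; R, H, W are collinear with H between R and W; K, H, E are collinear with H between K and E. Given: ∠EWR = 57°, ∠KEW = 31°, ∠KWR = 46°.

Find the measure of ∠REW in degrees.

∠REW = 77°

1. ∠KRW = 31°  [same arc KW]
2. ∠RKW = 103°  [△RKW]
3. ∠REW = 77°  [cyclic RKWE, opposite ∠K+∠E]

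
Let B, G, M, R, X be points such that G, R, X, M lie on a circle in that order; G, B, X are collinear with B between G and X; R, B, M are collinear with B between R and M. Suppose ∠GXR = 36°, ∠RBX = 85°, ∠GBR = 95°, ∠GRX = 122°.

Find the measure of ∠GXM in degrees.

∠GXM = 63°

1. ∠RGX = 22°  [△GRX]
2. ∠MBX = 95°  [vertical angles at B]
3. ∠RMX = 22°  [same arc RX]
4. ∠GXM = 63°  [△XBM]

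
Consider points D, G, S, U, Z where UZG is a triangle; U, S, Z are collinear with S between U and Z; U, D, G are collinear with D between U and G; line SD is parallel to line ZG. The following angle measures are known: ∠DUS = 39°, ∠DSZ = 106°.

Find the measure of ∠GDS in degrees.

∠GDS = 113°

1. ∠DSU = 74°  [linear pair at S on UZ]
2. ∠SDU = 67°  [△USD]
3. ∠GDS = 113°  [linear pair at D on UG]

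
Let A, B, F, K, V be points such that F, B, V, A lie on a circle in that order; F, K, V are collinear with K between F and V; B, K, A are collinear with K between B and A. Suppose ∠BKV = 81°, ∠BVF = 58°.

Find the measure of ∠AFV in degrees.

∠AFV = 41°

1. ∠AKF = 81°  [vertical angles at K]
2. ∠BAF = 58°  [same arc FB]
3. ∠AFV = 41°  [△FKA]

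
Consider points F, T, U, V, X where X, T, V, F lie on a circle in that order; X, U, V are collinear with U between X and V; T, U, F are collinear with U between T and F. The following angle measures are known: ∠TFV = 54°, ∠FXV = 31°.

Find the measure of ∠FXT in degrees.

1. ∠FTV = 31°  [same arc VF]
2. ∠FVT = 95°  [△TVF]
3. ∠FXT = 85°  [cyclic XTVF, opposite ∠X+∠V]

∠FXT = 85°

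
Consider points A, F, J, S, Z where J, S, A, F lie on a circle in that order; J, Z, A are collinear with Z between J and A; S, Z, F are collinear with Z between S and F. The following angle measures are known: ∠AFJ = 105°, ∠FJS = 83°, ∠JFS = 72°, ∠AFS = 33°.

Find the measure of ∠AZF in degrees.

1. ∠FSJ = 25°  [△JSF]
2. ∠FAJ = 25°  [same arc JF]
3. ∠AZF = 122°  [△AZF]

∠AZF = 122°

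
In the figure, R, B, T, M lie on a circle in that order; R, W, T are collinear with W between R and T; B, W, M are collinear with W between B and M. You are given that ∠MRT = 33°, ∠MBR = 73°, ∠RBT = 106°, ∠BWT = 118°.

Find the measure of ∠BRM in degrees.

∠BRM = 78°

1. ∠MWR = 118°  [vertical angles at W]
2. ∠BMR = 29°  [△RWM]
3. ∠BRM = 78°  [△RBM]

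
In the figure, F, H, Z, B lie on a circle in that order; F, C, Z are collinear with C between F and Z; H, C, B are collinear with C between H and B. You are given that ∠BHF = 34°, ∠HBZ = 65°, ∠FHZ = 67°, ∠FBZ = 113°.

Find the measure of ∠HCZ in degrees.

∠HCZ = 99°

1. ∠HFZ = 65°  [same arc HZ]
2. ∠FCH = 81°  [△FCH]
3. ∠HCZ = 99°  [linear pair at C on FZ]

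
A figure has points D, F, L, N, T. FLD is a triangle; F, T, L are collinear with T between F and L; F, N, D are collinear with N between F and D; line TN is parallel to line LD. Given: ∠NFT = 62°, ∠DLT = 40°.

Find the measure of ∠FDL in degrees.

1. ∠DFL = 62°  [T on FL, N on FD]
2. ∠DLF = 40°  [T on ray LF]
3. ∠FDL = 78°  [△FLD]

∠FDL = 78°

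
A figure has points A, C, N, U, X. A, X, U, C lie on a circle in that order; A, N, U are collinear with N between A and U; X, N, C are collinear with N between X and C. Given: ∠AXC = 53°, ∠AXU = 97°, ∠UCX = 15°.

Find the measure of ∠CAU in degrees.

∠CAU = 44°

1. ∠AUC = 53°  [same arc AC]
2. ∠ACU = 83°  [cyclic AXUC, opposite ∠X+∠C]
3. ∠CAU = 44°  [△AUC]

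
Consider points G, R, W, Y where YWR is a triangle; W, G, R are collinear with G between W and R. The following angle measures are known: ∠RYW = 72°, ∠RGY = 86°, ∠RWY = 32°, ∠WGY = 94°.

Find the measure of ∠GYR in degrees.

∠GYR = 18°

1. ∠WRY = 76°  [△YWR]
2. ∠GRY = 76°  [G on ray RW]
3. ∠GYR = 18°  [△YGR]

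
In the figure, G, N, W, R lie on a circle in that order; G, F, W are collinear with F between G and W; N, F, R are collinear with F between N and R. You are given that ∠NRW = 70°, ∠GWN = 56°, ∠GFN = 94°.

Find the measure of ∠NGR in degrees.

1. ∠NGW = 70°  [same arc NW]
2. ∠GRN = 56°  [same arc GN]
3. ∠GNR = 16°  [△GFN]
4. ∠NGR = 108°  [△GNR]

∠NGR = 108°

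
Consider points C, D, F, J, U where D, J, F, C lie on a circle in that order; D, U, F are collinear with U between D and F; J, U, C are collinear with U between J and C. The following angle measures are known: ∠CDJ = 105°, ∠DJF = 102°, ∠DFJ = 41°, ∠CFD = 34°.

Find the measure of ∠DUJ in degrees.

1. ∠FDJ = 37°  [△DJF]
2. ∠CJD = 34°  [same arc DC]
3. ∠DUJ = 109°  [△DUJ]

∠DUJ = 109°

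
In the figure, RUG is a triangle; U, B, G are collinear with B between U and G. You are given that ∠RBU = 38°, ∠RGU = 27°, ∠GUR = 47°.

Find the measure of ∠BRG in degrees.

∠BRG = 11°

1. ∠GBR = 142°  [linear pair at B on UG]
2. ∠BGR = 27°  [B on ray GU]
3. ∠BRG = 11°  [△RBG]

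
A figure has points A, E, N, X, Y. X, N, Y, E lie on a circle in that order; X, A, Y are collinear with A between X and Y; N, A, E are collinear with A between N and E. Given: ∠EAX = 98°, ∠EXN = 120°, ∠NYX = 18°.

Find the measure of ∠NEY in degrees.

∠NEY = 56°

1. ∠NAY = 98°  [vertical angles at A]
2. ∠EYN = 60°  [cyclic XNYE, opposite ∠X+∠Y]
3. ∠ENY = 64°  [△NAY]
4. ∠NEY = 56°  [△NYE]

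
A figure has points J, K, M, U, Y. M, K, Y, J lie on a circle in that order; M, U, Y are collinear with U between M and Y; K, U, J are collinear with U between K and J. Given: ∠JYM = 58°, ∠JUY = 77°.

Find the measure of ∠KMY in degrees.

1. ∠JKM = 58°  [same arc MJ]
2. ∠KUM = 77°  [vertical angles at U]
3. ∠KMY = 45°  [△MUK]

∠KMY = 45°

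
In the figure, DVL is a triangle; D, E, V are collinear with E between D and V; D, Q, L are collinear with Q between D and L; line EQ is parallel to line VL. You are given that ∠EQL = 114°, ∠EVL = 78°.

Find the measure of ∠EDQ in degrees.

∠EDQ = 36°

1. ∠DQE = 66°  [linear pair at Q on DL]
2. ∠DVL = 78°  [E on ray VD]
3. ∠DLV = 66°  [EQ∥VL, corresponding at Q]
4. ∠LDV = 36°  [△DVL]
5. ∠EDQ = 36°  [E on DV, Q on DL]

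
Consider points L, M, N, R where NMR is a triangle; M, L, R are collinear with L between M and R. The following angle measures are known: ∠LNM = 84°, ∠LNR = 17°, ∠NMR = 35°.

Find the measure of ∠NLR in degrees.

∠NLR = 119°

1. ∠LMN = 35°  [L on ray MR]
2. ∠MLN = 61°  [△NML]
3. ∠NLR = 119°  [linear pair at L on MR]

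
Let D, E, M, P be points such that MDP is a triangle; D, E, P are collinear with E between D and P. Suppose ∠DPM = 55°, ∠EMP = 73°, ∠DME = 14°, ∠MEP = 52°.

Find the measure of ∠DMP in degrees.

1. ∠DEM = 128°  [linear pair at E on DP]
2. ∠EDM = 38°  [△MDE]
3. ∠MDP = 38°  [E on ray DP]
4. ∠DMP = 87°  [△MDP]

∠DMP = 87°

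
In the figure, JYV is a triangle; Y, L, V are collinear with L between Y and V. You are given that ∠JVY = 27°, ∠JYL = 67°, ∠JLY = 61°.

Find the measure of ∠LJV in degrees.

1. ∠JVL = 27°  [L on ray VY]
2. ∠JLV = 119°  [linear pair at L on YV]
3. ∠LJV = 34°  [△JLV]

∠LJV = 34°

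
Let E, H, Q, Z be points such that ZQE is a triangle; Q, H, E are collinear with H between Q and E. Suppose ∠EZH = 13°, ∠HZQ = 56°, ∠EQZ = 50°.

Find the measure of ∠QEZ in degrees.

1. ∠HQZ = 50°  [H on ray QE]
2. ∠QHZ = 74°  [△ZQH]
3. ∠EHZ = 106°  [linear pair at H on QE]
4. ∠HEZ = 61°  [△ZHE]
5. ∠QEZ = 61°  [H on ray EQ]

∠QEZ = 61°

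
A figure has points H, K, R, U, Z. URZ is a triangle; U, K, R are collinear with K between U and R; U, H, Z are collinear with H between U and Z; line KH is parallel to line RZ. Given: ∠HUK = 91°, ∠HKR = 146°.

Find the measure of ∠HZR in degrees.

1. ∠HKU = 34°  [linear pair at K on UR]
2. ∠KHU = 55°  [△UKH]
3. ∠KHZ = 125°  [linear pair at H on UZ]
4. ∠HZR = 55°  [KH∥RZ, co-interior at Z–H]

∠HZR = 55°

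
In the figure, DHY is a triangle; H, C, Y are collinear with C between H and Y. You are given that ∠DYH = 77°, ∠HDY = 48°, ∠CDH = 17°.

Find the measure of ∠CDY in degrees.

1. ∠DHY = 55°  [△DHY]
2. ∠CYD = 77°  [C on ray YH]
3. ∠CHD = 55°  [C on ray HY]
4. ∠DCH = 108°  [△DHC]
5. ∠DCY = 72°  [linear pair at C on HY]
6. ∠CDY = 31°  [△DCY]

∠CDY = 31°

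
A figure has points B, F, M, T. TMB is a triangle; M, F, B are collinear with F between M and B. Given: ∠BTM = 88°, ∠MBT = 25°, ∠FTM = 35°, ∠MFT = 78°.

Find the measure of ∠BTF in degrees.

1. ∠FBT = 25°  [F on ray BM]
2. ∠BFT = 102°  [linear pair at F on MB]
3. ∠BTF = 53°  [△TFB]

∠BTF = 53°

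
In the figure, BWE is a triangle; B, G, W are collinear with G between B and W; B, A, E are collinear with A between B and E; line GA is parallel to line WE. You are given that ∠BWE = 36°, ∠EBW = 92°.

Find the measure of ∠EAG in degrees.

1. ∠BEW = 52°  [△BWE]
2. ∠BAG = 52°  [GA∥WE, corresponding at A]
3. ∠EAG = 128°  [linear pair at A on BE]

∠EAG = 128°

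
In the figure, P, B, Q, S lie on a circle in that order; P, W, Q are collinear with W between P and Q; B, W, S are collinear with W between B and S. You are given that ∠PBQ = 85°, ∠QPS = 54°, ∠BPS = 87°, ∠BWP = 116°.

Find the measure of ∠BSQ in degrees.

1. ∠QBS = 54°  [same arc QS]
2. ∠BQS = 93°  [cyclic PBQS, opposite ∠P+∠Q]
3. ∠BSQ = 33°  [△BQS]

∠BSQ = 33°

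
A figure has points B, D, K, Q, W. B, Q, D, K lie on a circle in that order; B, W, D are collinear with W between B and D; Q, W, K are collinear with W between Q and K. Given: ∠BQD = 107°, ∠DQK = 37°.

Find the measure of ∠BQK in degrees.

1. ∠BKD = 73°  [cyclic BQDK, opposite ∠Q+∠K]
2. ∠DBK = 37°  [same arc DK]
3. ∠BDK = 70°  [△BDK]
4. ∠BQK = 70°  [same arc BK]

∠BQK = 70°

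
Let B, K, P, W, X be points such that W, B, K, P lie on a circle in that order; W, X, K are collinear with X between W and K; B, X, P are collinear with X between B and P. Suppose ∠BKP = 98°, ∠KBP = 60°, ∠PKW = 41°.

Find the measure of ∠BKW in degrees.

1. ∠BWP = 82°  [cyclic WBKP, opposite ∠W+∠K]
2. ∠PBW = 41°  [same arc WP]
3. ∠BPW = 57°  [△WBP]
4. ∠BKW = 57°  [same arc WB]

∠BKW = 57°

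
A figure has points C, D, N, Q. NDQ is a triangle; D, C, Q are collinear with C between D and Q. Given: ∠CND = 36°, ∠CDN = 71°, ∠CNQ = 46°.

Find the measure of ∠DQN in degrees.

1. ∠DCN = 73°  [△NDC]
2. ∠NCQ = 107°  [linear pair at C on DQ]
3. ∠CQN = 27°  [△NCQ]
4. ∠DQN = 27°  [C on ray QD]

∠DQN = 27°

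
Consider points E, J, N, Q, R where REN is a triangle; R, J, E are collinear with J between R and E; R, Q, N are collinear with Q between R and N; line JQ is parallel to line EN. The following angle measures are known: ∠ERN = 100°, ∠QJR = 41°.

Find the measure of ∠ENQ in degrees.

∠ENQ = 39°

1. ∠JRQ = 100°  [J on RE, Q on RN]
2. ∠JQR = 39°  [△RJQ]
3. ∠JQN = 141°  [linear pair at Q on RN]
4. ∠ENQ = 39°  [JQ∥EN, co-interior at N–Q]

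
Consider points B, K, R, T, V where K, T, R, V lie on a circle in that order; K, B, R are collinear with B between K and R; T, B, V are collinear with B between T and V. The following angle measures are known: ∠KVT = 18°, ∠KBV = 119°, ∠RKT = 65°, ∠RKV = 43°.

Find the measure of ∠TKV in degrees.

1. ∠RVT = 65°  [same arc TR]
2. ∠RTV = 43°  [same arc RV]
3. ∠TRV = 72°  [△TRV]
4. ∠TKV = 108°  [cyclic KTRV, opposite ∠K+∠R]

∠TKV = 108°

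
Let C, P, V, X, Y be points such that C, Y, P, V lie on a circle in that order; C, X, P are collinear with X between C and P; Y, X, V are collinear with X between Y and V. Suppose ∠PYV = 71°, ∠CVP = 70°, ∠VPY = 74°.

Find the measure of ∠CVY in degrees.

1. ∠PCV = 71°  [same arc PV]
2. ∠CPV = 39°  [△CPV]
3. ∠VCY = 106°  [cyclic CYPV, opposite ∠C+∠P]
4. ∠CYV = 39°  [same arc CV]
5. ∠CVY = 35°  [△CYV]

∠CVY = 35°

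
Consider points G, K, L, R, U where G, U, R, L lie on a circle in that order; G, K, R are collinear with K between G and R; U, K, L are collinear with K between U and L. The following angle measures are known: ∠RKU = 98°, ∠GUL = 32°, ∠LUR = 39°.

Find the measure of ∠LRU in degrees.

1. ∠GKL = 98°  [vertical angles at K]
2. ∠GRL = 32°  [same arc GL]
3. ∠LKR = 82°  [linear pair at K on GR]
4. ∠RLU = 66°  [△RKL]
5. ∠LRU = 75°  [△URL]

∠LRU = 75°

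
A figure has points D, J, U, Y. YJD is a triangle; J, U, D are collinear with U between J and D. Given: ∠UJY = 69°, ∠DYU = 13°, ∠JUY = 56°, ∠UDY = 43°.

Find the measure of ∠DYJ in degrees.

1. ∠DJY = 69°  [U on ray JD]
2. ∠JDY = 43°  [U on ray DJ]
3. ∠DYJ = 68°  [△YJD]

∠DYJ = 68°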